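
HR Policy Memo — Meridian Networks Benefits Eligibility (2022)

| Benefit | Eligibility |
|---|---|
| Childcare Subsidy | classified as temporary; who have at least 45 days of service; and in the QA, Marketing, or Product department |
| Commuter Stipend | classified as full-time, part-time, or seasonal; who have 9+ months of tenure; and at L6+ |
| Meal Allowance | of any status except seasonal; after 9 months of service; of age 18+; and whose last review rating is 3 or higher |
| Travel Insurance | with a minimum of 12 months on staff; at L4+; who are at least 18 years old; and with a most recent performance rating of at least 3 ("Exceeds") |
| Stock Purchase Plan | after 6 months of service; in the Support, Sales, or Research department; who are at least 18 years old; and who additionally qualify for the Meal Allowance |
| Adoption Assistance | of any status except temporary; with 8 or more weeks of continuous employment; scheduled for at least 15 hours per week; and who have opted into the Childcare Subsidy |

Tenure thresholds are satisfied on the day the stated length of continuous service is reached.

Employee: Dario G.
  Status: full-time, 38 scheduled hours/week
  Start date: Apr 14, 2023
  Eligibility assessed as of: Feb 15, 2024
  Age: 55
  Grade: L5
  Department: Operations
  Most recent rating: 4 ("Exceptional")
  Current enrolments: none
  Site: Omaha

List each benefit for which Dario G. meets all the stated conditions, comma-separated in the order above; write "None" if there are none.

Service from Apr 14, 2023 to Feb 15, 2024: 307 days.
Childcare Subsidy — status full-time ✗ (requires temporary) → not eligible.
Commuter Stipend — status full-time ✓; service 307 days ≥ 9 months (≈270 days) ✓; grade L5 < L6 ✗ → not eligible.
Meal Allowance — status full-time ✓ (not excluded); service 307 days ≥ 9 months (≈270 days) ✓; age 55 ≥ 18 ✓; rating 4 ≥ 3 ✓ → eligible.
Travel Insurance — service 307 days < 12 months (≈360 days) ✗ → not eligible.
Stock Purchase Plan — service 307 days ≥ 6 months (≈180 days) ✓; dept Operations ✗ → not eligible.
Adoption Assistance — status full-time ✓ (not excluded); service 307 days ≥ 8 weeks (≈56 days) ✓; 38 hrs/wk ≥ 15 ✓; not enrolled in Childcare Subsidy ✗ → not eligible.

Meal Allowance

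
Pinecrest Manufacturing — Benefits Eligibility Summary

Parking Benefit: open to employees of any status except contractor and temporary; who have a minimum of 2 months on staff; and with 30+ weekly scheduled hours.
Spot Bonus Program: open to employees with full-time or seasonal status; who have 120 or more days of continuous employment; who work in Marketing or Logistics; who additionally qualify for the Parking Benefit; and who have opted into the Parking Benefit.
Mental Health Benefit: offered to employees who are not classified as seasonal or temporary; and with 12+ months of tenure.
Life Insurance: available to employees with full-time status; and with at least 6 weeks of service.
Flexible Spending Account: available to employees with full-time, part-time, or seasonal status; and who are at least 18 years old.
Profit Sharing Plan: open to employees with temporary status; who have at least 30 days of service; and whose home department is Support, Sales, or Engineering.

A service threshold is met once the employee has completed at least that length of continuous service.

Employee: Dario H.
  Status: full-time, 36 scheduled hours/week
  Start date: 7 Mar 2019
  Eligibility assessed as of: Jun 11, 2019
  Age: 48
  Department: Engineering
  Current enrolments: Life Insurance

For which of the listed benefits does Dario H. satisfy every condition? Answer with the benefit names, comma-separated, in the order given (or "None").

Parking Benefit, Life Insurance, Flexible Spending Account

Service from 7 Mar 2019 to Jun 11, 2019: 96 days.
Parking Benefit — status full-time ✓ (not excluded); service 96 days ≥ 2 months (≈60 days) ✓; 36 hrs/wk ≥ 30 ✓ → eligible.
Spot Bonus Program — status full-time ✓; service 96 days < 120 days ✗ → not eligible.
Mental Health Benefit — status full-time ✓ (not excluded); service 96 days < 12 months (≈360 days) ✗ → not eligible.
Life Insurance — status full-time ✓; service 96 days ≥ 6 weeks (≈42 days) ✓ → eligible.
Flexible Spending Account — status full-time ✓; age 48 ≥ 18 ✓ → eligible.
Profit Sharing Plan — status full-time ✗ (requires temporary) → not eligible.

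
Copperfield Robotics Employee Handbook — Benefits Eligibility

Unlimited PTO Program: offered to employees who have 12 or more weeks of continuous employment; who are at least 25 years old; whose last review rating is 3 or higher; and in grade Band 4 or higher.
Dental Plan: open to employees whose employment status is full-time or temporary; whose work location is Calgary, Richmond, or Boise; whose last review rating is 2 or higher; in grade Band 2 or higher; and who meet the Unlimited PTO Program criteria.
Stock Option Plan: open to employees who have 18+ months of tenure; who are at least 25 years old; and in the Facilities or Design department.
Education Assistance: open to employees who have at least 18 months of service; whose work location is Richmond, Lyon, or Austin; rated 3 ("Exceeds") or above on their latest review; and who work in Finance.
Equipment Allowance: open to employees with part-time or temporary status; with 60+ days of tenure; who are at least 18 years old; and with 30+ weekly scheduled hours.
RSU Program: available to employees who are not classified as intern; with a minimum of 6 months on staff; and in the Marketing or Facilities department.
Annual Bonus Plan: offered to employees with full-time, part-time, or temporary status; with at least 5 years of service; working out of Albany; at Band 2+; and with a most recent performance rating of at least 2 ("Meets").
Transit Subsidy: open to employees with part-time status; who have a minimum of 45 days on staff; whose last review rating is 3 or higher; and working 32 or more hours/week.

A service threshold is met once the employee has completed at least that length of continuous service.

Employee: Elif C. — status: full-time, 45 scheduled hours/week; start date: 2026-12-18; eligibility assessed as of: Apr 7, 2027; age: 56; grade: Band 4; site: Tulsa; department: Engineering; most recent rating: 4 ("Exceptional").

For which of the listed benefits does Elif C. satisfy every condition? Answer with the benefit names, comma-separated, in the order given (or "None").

Unlimited PTO Program

Service from 2026-12-18 to Apr 7, 2027: 110 days.
Unlimited PTO Program — service 110 days ≥ 12 weeks (≈84 days) ✓; age 56 ≥ 25 ✓; rating 4 ≥ 3 ✓; grade Band 4 ≥ Band 4 ✓ → eligible.
Dental Plan — status full-time ✓; site Tulsa ✗ (not Calgary, Richmond, or Boise) → not eligible.
Stock Option Plan — service 110 days < 18 months (≈540 days) ✗ → not eligible.
Education Assistance — service 110 days < 18 months (≈540 days) ✗ → not eligible.
Equipment Allowance — status full-time ✗ (requires part-time or temporary) → not eligible.
RSU Program — status full-time ✓ (not excluded); service 110 days < 6 months (≈180 days) ✗ → not eligible.
Annual Bonus Plan — status full-time ✓; service 110 days < 5 years (≈1825 days) ✗ → not eligible.
Transit Subsidy — status full-time ✗ (requires part-time) → not eligible.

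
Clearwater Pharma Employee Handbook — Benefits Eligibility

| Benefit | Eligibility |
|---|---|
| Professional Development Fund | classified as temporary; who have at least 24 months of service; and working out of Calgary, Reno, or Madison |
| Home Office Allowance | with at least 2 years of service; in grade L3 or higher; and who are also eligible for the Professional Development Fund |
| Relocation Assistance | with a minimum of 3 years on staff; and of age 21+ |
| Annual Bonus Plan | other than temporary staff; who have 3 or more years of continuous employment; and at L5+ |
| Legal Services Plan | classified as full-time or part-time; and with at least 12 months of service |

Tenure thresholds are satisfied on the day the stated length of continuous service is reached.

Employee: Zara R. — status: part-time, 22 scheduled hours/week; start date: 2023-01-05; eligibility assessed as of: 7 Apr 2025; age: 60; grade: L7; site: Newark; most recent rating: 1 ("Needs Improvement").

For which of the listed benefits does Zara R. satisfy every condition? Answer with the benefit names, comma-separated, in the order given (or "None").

Legal Services Plan

Service from 2023-01-05 to 7 Apr 2025: 823 days.
Professional Development Fund — status part-time ✗ (requires temporary) → not eligible.
Home Office Allowance — service 823 days ≥ 2 years (≈730 days) ✓; grade L7 ≥ L3 ✓; not eligible for Professional Development Fund ✗ → not eligible.
Relocation Assistance — service 823 days < 3 years (≈1095 days) ✗ → not eligible.
Annual Bonus Plan — status part-time ✓ (not excluded); service 823 days < 3 years (≈1095 days) ✗ → not eligible.
Legal Services Plan — status part-time ✓; service 823 days ≥ 12 months (≈360 days) ✓ → eligible.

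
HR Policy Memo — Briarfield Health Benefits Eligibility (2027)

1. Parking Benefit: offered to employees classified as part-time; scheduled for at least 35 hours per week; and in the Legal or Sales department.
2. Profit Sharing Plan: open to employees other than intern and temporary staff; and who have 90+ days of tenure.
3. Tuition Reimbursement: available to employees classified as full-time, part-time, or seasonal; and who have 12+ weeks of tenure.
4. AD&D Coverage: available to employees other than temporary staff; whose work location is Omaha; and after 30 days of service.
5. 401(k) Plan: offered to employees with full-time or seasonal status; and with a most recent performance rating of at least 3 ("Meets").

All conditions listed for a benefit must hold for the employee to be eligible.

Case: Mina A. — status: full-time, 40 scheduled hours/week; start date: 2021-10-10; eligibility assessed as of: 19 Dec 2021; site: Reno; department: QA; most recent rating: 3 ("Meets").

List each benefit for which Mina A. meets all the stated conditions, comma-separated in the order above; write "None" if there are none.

401(k) Plan

Service from 2021-10-10 to 19 Dec 2021: 70 days.
Parking Benefit — status full-time ✗ (requires part-time) → not eligible.
Profit Sharing Plan — status full-time ✓ (not excluded); service 70 days < 90 days ✗ → not eligible.
Tuition Reimbursement — status full-time ✓; service 70 days < 12 weeks (≈84 days) ✗ → not eligible.
AD&D Coverage — status full-time ✓ (not excluded); site Reno ✗ (not Omaha) → not eligible.
401(k) Plan — status full-time ✓; rating 3 ≥ 3 ✓ → eligible.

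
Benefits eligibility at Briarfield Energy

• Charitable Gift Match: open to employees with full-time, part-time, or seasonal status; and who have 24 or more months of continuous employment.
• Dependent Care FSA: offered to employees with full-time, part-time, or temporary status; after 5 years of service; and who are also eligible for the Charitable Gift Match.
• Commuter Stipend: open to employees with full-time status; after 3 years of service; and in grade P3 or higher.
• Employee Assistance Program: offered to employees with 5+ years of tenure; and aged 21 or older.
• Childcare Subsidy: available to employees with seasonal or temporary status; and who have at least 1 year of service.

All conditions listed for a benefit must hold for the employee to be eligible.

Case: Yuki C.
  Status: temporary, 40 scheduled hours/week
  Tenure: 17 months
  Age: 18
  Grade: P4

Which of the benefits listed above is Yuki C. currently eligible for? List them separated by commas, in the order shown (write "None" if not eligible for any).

Childcare Subsidy

Charitable Gift Match — status temporary ✗ (requires full-time, part-time, or seasonal) → not eligible.
Dependent Care FSA — status temporary ✓; service 17 months < 5 years (≈1825 days) ✗ → not eligible.
Commuter Stipend — status temporary ✗ (requires full-time) → not eligible.
Employee Assistance Program — service 17 months < 5 years (≈1825 days) ✗ → not eligible.
Childcare Subsidy — status temporary ✓; service 17 months ≥ 1 year (≈365 days) ✓ → eligible.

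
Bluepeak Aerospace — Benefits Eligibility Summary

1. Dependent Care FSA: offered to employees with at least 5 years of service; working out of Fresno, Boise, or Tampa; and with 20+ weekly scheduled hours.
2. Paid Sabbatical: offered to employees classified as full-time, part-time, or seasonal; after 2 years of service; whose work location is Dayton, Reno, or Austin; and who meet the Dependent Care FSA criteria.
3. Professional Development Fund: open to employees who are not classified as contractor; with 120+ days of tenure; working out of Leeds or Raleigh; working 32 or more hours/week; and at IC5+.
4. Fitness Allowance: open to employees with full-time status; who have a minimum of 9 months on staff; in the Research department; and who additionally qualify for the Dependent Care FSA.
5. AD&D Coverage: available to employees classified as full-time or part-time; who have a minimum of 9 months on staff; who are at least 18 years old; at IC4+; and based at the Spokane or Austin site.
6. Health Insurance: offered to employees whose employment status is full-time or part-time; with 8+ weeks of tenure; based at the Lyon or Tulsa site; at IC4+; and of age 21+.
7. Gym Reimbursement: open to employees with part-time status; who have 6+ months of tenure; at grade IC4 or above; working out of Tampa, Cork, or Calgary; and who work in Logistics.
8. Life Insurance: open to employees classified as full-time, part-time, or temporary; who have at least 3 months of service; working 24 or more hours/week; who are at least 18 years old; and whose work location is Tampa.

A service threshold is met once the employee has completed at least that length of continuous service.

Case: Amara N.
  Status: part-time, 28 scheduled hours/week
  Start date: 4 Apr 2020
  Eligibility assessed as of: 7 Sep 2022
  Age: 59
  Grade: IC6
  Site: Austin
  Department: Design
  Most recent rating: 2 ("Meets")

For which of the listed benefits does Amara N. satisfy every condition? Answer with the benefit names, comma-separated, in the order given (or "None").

AD&D Coverage

Service from 4 Apr 2020 to 7 Sep 2022: 886 days.
Dependent Care FSA — service 886 days < 5 years (≈1825 days) ✗ → not eligible.
Paid Sabbatical — status part-time ✓; service 886 days ≥ 2 years (≈730 days) ✓; site Austin ✓; not eligible for Dependent Care FSA ✗ → not eligible.
Professional Development Fund — status part-time ✓ (not excluded); service 886 days ≥ 120 days ✓; site Austin ✗ (not Leeds or Raleigh) → not eligible.
Fitness Allowance — status part-time ✗ (requires full-time) → not eligible.
AD&D Coverage — status part-time ✓; service 886 days ≥ 9 months (≈270 days) ✓; age 59 ≥ 18 ✓; grade IC6 ≥ IC4 ✓; site Austin ✓ → eligible.
Health Insurance — status part-time ✓; service 886 days ≥ 8 weeks (≈56 days) ✓; site Austin ✗ (not Lyon or Tulsa) → not eligible.
Gym Reimbursement — status part-time ✓; service 886 days ≥ 6 months (≈180 days) ✓; grade IC6 ≥ IC4 ✓; site Austin ✗ (not Tampa, Cork, or Calgary) → not eligible.
Life Insurance — status part-time ✓; service 886 days ≥ 3 months (≈90 days) ✓; 28 hrs/wk ≥ 24 ✓; age 59 ≥ 18 ✓; site Austin ✗ (not Tampa) → not eligible.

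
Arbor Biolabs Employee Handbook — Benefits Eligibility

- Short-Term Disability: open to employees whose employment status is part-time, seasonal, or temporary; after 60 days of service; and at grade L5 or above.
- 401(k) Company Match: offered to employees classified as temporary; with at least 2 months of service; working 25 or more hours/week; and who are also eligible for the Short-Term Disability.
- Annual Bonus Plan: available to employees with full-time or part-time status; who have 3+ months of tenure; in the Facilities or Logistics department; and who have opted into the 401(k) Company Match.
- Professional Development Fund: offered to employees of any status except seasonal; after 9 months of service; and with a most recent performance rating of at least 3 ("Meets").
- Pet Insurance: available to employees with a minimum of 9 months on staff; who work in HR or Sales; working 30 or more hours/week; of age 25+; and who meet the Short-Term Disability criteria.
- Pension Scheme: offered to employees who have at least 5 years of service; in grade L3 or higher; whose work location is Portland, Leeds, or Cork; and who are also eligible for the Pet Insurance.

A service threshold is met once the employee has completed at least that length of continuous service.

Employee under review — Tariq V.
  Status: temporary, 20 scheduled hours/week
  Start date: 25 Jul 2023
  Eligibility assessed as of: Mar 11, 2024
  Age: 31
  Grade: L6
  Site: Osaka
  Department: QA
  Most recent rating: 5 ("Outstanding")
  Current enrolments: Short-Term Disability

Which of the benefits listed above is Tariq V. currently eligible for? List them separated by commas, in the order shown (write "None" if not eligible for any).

Service from 25 Jul 2023 to Mar 11, 2024: 230 days.
Short-Term Disability — status temporary ✓; service 230 days ≥ 60 days ✓; grade L6 ≥ L5 ✓ → eligible.
401(k) Company Match — status temporary ✓; service 230 days ≥ 2 months (≈60 days) ✓; 20 hrs/wk < 25 ✗ → not eligible.
Annual Bonus Plan — status temporary ✗ (requires full-time or part-time) → not eligible.
Professional Development Fund — status temporary ✓ (not excluded); service 230 days < 9 months (≈270 days) ✗ → not eligible.
Pet Insurance — service 230 days < 9 months (≈270 days) ✗ → not eligible.
Pension Scheme — service 230 days < 5 years (≈1825 days) ✗ → not eligible.

Short-Term Disability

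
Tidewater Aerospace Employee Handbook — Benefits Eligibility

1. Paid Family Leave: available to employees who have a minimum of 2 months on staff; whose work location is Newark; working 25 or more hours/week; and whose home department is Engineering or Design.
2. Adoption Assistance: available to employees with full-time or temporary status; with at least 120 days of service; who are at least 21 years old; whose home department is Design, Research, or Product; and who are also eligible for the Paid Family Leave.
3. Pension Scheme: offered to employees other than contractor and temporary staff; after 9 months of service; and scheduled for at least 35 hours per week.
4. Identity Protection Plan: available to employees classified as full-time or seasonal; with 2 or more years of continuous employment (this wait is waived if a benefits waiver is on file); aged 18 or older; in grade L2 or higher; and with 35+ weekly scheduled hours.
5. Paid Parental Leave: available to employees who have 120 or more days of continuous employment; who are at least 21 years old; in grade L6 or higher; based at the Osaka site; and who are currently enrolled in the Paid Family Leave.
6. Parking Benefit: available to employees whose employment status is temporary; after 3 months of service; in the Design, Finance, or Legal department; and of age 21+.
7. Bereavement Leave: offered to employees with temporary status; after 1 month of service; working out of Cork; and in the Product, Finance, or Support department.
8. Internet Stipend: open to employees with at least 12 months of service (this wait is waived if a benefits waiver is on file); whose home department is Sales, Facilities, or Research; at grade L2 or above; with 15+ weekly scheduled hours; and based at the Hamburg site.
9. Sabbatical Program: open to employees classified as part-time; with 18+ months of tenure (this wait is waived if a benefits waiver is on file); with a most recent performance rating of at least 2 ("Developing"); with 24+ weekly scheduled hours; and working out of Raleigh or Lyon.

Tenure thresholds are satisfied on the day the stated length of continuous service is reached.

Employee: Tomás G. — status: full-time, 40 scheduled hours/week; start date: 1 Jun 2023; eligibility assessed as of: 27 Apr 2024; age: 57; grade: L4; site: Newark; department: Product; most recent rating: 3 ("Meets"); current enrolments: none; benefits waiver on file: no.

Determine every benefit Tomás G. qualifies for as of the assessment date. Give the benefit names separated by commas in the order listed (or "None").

Service from 1 Jun 2023 to 27 Apr 2024: 331 days.
Paid Family Leave — service 331 days ≥ 2 months (≈60 days) ✓; site Newark ✓; 40 hrs/wk ≥ 25 ✓; dept Product ✗ → not eligible.
Adoption Assistance — status full-time ✓; service 331 days ≥ 120 days ✓; age 57 ≥ 21 ✓; dept Product ✓; not eligible for Paid Family Leave ✗ → not eligible.
Pension Scheme — status full-time ✓ (not excluded); service 331 days ≥ 9 months (≈270 days) ✓; 40 hrs/wk ≥ 35 ✓ → eligible.
Identity Protection Plan — status full-time ✓; no waiver, service 331 days < 2 years (≈730 days) ✗ → not eligible.
Paid Parental Leave — service 331 days ≥ 120 days ✓; age 57 ≥ 21 ✓; grade L4 < L6 ✗ → not eligible.
Parking Benefit — status full-time ✗ (requires temporary) → not eligible.
Bereavement Leave — status full-time ✗ (requires temporary) → not eligible.
Internet Stipend — no waiver, service 331 days < 12 months (≈360 days) ✗ → not eligible.
Sabbatical Program — status full-time ✗ (requires part-time) → not eligible.

Pension Scheme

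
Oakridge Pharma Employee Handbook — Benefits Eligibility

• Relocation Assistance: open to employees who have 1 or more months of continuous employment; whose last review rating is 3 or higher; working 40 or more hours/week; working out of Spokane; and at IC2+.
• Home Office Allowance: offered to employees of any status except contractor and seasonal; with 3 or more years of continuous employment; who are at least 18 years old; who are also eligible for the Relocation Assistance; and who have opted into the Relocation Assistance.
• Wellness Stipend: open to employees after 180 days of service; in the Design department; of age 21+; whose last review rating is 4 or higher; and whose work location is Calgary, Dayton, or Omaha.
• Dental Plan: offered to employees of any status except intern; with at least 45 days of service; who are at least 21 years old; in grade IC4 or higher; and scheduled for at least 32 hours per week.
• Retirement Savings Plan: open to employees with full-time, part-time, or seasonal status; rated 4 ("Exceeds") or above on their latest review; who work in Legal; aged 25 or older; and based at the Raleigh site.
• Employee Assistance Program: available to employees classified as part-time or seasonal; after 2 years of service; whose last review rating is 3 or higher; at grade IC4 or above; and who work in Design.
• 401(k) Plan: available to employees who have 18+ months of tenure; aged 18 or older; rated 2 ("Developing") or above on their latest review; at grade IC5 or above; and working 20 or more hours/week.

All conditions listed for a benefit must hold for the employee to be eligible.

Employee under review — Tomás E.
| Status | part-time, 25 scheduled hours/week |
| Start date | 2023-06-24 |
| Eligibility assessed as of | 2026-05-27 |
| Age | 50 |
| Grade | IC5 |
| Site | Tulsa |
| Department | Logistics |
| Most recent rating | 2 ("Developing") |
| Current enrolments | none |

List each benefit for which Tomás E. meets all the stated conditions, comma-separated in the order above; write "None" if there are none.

Service from 2023-06-24 to 2026-05-27: 1068 days.
Relocation Assistance — service 1068 days ≥ 1 month (≈30 days) ✓; rating 2 < 3 ✗ → not eligible.
Home Office Allowance — status part-time ✓ (not excluded); service 1068 days < 3 years (≈1095 days) ✗ → not eligible.
Wellness Stipend — service 1068 days ≥ 180 days ✓; dept Logistics ✗ → not eligible.
Dental Plan — status part-time ✓ (not excluded); service 1068 days ≥ 45 days ✓; age 50 ≥ 21 ✓; grade IC5 ≥ IC4 ✓; 25 hrs/wk < 32 ✗ → not eligible.
Retirement Savings Plan — status part-time ✓; rating 2 < 4 ✗ → not eligible.
Employee Assistance Program — status part-time ✓; service 1068 days ≥ 2 years (≈730 days) ✓; rating 2 < 3 ✗ → not eligible.
401(k) Plan — service 1068 days ≥ 18 months (≈540 days) ✓; age 50 ≥ 18 ✓; rating 2 ≥ 2 ✓; grade IC5 ≥ IC5 ✓; 25 hrs/wk ≥ 20 ✓ → eligible.

401(k) Plan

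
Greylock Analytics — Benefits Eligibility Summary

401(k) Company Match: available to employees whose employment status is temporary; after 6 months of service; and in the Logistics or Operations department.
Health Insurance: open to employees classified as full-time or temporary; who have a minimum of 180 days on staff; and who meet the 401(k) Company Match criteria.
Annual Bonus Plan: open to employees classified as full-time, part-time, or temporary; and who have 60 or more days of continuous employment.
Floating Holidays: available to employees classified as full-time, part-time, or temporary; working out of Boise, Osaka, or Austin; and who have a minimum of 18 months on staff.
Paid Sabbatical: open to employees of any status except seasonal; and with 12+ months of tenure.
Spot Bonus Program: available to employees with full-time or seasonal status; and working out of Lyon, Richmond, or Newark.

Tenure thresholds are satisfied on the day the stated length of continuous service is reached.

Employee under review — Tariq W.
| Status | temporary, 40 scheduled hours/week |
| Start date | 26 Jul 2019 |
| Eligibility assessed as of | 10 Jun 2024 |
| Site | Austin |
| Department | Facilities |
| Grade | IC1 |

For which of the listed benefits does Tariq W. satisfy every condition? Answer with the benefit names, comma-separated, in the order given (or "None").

Service from 26 Jul 2019 to 10 Jun 2024: 1781 days.
401(k) Company Match — status temporary ✓; service 1781 days ≥ 6 months (≈180 days) ✓; dept Facilities ✗ → not eligible.
Health Insurance — status temporary ✓; service 1781 days ≥ 180 days ✓; not eligible for 401(k) Company Match ✗ → not eligible.
Annual Bonus Plan — status temporary ✓; service 1781 days ≥ 60 days ✓ → eligible.
Floating Holidays — status temporary ✓; site Austin ✓; service 1781 days ≥ 18 months (≈540 days) ✓ → eligible.
Paid Sabbatical — status temporary ✓ (not excluded); service 1781 days ≥ 12 months (≈360 days) ✓ → eligible.
Spot Bonus Program — status temporary ✗ (requires full-time or seasonal) → not eligible.

Annual Bonus Plan, Floating Holidays, Paid Sabbatical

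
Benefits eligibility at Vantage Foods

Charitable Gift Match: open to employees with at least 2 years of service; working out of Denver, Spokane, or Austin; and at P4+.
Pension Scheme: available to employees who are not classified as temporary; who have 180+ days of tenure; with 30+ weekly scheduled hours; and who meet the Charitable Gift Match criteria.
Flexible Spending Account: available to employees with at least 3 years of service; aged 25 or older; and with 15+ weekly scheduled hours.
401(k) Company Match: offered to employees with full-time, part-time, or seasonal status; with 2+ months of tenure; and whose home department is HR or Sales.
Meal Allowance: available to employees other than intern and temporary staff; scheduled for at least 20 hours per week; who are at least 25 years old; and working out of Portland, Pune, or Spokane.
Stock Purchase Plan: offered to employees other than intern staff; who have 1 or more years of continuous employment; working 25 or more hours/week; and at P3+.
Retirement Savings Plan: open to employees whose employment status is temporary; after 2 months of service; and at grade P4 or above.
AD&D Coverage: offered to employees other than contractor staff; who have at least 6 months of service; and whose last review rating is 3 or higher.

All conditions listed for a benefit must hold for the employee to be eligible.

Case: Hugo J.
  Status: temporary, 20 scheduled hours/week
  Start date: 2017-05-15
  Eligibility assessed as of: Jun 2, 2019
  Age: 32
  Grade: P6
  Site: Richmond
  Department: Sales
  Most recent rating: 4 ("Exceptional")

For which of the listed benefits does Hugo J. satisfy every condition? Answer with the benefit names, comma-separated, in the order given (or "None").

Retirement Savings Plan, AD&D Coverage

Service from 2017-05-15 to Jun 2, 2019: 748 days.
Charitable Gift Match — service 748 days ≥ 2 years (≈730 days) ✓; site Richmond ✗ (not Denver, Spokane, or Austin) → not eligible.
Pension Scheme — status temporary ✗ (excluded) → not eligible.
Flexible Spending Account — service 748 days < 3 years (≈1095 days) ✗ → not eligible.
401(k) Company Match — status temporary ✗ (requires full-time, part-time, or seasonal) → not eligible.
Meal Allowance — status temporary ✗ (excluded) → not eligible.
Stock Purchase Plan — status temporary ✓ (not excluded); service 748 days ≥ 1 year (≈365 days) ✓; 20 hrs/wk < 25 ✗ → not eligible.
Retirement Savings Plan — status temporary ✓; service 748 days ≥ 2 months (≈60 days) ✓; grade P6 ≥ P4 ✓ → eligible.
AD&D Coverage — status temporary ✓ (not excluded); service 748 days ≥ 6 months (≈180 days) ✓; rating 4 ≥ 3 ✓ → eligible.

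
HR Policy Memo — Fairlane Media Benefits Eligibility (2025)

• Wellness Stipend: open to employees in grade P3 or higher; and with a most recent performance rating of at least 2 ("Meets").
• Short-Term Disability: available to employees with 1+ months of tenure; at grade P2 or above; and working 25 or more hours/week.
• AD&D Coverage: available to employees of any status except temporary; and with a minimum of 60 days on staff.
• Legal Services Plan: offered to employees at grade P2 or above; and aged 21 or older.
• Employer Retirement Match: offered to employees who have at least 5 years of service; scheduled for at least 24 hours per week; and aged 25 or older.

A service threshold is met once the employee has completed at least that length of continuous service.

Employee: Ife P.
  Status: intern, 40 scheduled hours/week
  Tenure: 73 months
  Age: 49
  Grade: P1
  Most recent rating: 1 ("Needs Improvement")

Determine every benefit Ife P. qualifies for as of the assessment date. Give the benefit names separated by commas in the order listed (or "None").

Wellness Stipend — grade P1 < P3 ✗ → not eligible.
Short-Term Disability — service 73 months ≥ 1 month ✓; grade P1 < P2 ✗ → not eligible.
AD&D Coverage — status intern ✓ (not excluded); service 73 months ≥ 60 days ✓ → eligible.
Legal Services Plan — grade P1 < P2 ✗ → not eligible.
Employer Retirement Match — service 73 months ≥ 5 years (≈1825 days) ✓; 40 hrs/wk ≥ 24 ✓; age 49 ≥ 25 ✓ → eligible.

AD&D Coverage, Employer Retirement Match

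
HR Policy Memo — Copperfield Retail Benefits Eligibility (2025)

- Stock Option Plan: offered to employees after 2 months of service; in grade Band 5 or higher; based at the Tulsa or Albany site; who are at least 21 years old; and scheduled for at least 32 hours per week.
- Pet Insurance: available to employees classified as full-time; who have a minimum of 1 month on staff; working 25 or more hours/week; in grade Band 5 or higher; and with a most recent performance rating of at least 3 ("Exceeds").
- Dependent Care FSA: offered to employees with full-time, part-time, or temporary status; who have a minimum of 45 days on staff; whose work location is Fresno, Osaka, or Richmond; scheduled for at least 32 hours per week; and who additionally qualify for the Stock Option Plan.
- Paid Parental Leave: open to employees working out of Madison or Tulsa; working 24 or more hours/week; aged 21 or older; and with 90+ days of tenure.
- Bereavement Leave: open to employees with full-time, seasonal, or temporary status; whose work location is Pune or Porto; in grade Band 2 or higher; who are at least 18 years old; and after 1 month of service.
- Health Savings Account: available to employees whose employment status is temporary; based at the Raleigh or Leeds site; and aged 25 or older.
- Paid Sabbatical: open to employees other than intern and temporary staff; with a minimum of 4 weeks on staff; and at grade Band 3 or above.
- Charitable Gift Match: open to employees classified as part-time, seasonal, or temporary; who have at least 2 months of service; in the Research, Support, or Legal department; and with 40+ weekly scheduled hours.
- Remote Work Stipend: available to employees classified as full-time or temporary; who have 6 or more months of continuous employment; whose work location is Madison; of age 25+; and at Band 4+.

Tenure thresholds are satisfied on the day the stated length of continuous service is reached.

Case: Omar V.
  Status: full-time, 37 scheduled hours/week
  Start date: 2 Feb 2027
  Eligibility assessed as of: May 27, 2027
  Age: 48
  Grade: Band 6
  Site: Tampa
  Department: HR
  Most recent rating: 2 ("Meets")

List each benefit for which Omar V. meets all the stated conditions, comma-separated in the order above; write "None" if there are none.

Paid Sabbatical

Service from 2 Feb 2027 to May 27, 2027: 114 days.
Stock Option Plan — service 114 days ≥ 2 months (≈60 days) ✓; grade Band 6 ≥ Band 5 ✓; site Tampa ✗ (not Tulsa or Albany) → not eligible.
Pet Insurance — status full-time ✓; service 114 days ≥ 1 month (≈30 days) ✓; 37 hrs/wk ≥ 25 ✓; grade Band 6 ≥ Band 5 ✓; rating 2 < 3 ✗ → not eligible.
Dependent Care FSA — status full-time ✓; service 114 days ≥ 45 days ✓; site Tampa ✗ (not Fresno, Osaka, or Richmond) → not eligible.
Paid Parental Leave — site Tampa ✗ (not Madison or Tulsa) → not eligible.
Bereavement Leave — status full-time ✓; site Tampa ✗ (not Pune or Porto) → not eligible.
Health Savings Account — status full-time ✗ (requires temporary) → not eligible.
Paid Sabbatical — status full-time ✓ (not excluded); service 114 days ≥ 4 weeks (≈28 days) ✓; grade Band 6 ≥ Band 3 ✓ → eligible.
Charitable Gift Match — status full-time ✗ (requires part-time, seasonal, or temporary) → not eligible.
Remote Work Stipend — status full-time ✓; service 114 days < 6 months (≈180 days) ✗ → not eligible.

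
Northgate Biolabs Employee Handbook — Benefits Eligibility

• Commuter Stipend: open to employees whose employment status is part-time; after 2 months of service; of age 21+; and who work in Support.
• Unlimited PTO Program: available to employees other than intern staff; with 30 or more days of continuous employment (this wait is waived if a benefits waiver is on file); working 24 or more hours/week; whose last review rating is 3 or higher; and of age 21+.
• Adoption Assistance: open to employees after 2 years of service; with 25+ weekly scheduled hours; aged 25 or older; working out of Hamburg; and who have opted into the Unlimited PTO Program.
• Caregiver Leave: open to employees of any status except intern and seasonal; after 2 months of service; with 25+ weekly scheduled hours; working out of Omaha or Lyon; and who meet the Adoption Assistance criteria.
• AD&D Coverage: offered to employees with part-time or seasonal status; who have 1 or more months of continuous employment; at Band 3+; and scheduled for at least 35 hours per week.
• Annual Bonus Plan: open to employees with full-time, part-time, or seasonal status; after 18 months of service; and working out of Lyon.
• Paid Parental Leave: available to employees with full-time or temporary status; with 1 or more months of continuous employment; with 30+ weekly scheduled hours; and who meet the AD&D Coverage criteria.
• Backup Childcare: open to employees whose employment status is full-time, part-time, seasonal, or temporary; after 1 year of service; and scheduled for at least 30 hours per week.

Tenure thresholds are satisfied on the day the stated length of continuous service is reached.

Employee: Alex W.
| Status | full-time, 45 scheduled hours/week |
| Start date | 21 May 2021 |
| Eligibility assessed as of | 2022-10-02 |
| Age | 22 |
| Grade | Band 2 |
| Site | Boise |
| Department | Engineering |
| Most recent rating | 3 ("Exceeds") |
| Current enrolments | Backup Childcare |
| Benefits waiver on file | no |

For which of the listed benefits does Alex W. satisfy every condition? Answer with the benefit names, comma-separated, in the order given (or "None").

Unlimited PTO Program, Backup Childcare

Service from 21 May 2021 to 2022-10-02: 499 days.
Commuter Stipend — status full-time ✗ (requires part-time) → not eligible.
Unlimited PTO Program — status full-time ✓ (not excluded); no waiver, service 499 days ≥ 30 days ✓; 45 hrs/wk ≥ 24 ✓; rating 3 ≥ 3 ✓; age 22 ≥ 21 ✓ → eligible.
Adoption Assistance — service 499 days < 2 years (≈730 days) ✗ → not eligible.
Caregiver Leave — status full-time ✓ (not excluded); service 499 days ≥ 2 months (≈60 days) ✓; 45 hrs/wk ≥ 25 ✓; site Boise ✗ (not Omaha or Lyon) → not eligible.
AD&D Coverage — status full-time ✗ (requires part-time or seasonal) → not eligible.
Annual Bonus Plan — status full-time ✓; service 499 days < 18 months (≈540 days) ✗ → not eligible.
Paid Parental Leave — status full-time ✓; service 499 days ≥ 1 month (≈30 days) ✓; 45 hrs/wk ≥ 30 ✓; not eligible for AD&D Coverage ✗ → not eligible.
Backup Childcare — status full-time ✓; service 499 days ≥ 1 year (≈365 days) ✓; 45 hrs/wk ≥ 30 ✓ → eligible.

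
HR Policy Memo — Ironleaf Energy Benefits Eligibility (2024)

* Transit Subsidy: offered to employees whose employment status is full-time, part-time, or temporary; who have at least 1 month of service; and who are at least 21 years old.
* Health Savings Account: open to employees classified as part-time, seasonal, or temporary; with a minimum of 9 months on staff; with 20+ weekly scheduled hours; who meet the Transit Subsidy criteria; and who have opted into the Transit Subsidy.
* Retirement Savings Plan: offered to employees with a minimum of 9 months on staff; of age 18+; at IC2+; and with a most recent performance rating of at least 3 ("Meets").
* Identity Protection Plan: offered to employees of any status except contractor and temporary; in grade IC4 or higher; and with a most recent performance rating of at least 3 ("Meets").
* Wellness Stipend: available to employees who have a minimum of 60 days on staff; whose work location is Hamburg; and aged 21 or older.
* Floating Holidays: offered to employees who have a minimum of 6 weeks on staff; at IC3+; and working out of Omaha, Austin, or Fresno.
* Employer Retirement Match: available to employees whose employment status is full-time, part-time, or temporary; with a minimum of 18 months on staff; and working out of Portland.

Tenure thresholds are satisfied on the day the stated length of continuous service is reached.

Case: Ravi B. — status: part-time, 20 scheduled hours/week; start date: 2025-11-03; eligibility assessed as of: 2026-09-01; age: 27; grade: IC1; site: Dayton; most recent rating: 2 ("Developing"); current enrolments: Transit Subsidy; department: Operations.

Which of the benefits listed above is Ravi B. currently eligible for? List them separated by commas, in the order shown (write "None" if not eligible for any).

Service from 2025-11-03 to 2026-09-01: 302 days.
Transit Subsidy — status part-time ✓; service 302 days ≥ 1 month (≈30 days) ✓; age 27 ≥ 21 ✓ → eligible.
Health Savings Account — status part-time ✓; service 302 days ≥ 9 months (≈270 days) ✓; 20 hrs/wk ≥ 20 ✓; eligible for Transit Subsidy ✓; enrolled in Transit Subsidy ✓ → eligible.
Retirement Savings Plan — service 302 days ≥ 9 months (≈270 days) ✓; age 27 ≥ 18 ✓; grade IC1 < IC2 ✗ → not eligible.
Identity Protection Plan — status part-time ✓ (not excluded); grade IC1 < IC4 ✗ → not eligible.
Wellness Stipend — service 302 days ≥ 60 days ✓; site Dayton ✗ (not Hamburg) → not eligible.
Floating Holidays — service 302 days ≥ 6 weeks (≈42 days) ✓; grade IC1 < IC3 ✗ → not eligible.
Employer Retirement Match — status part-time ✓; service 302 days < 18 months (≈540 days) ✗ → not eligible.

Transit Subsidy, Health Savings Account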